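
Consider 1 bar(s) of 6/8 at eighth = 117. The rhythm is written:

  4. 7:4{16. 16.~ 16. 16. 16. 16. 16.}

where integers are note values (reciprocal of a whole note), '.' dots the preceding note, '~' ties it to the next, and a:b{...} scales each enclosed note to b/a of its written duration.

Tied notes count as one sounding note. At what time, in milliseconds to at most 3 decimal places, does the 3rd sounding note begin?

note 3 onset = 24/7b = 1758.242ms

1. 0.0ms @ 0 + 1538.462ms (3)
2. 1538.462ms @ 3 + 219.78ms (3/7)
3. 1758.242ms @ 24/7 + 439.56ms (6/7)
4. 2197.802ms @ 30/7 + 219.78ms (3/7)
5. 2417.582ms @ 33/7 + 219.78ms (3/7)
6. 2637.363ms @ 36/7 + 219.78ms (3/7)
7. 2857.143ms @ 39/7 + 219.78ms (3/7)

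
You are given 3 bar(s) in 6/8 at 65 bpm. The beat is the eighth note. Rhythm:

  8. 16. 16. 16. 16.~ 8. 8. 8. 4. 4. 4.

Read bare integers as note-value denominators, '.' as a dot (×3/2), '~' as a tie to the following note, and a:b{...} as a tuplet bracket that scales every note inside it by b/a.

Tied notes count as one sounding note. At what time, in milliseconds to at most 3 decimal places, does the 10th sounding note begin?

1. 0.0ms @ 0 + 1384.615ms (3/2)
2. 1384.615ms @ 3/2 + 692.308ms (3/4)
3. 2076.923ms @ 9/4 + 692.308ms (3/4)
4. 2769.231ms @ 3 + 692.308ms (3/4)
5. 3461.538ms @ 15/4 + 2076.923ms (9/4)
6. 5538.462ms @ 6 + 1384.615ms (3/2)
7. 6923.077ms @ 15/2 + 1384.615ms (3/2)
8. 8307.692ms @ 9 + 2769.231ms (3)
9. 11076.923ms @ 12 + 2769.231ms (3)
10. 13846.154ms @ 15 + 2769.231ms (3)

note 10 onset = 15b = 13846.154ms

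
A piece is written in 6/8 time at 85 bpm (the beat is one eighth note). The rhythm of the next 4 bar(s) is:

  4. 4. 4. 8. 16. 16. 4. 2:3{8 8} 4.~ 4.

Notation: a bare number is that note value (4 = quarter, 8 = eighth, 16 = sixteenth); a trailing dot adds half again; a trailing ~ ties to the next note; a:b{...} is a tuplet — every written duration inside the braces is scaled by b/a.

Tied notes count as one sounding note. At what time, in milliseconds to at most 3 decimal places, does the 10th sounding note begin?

1. 0.0ms @ 0 + 2117.647ms (3)
2. 2117.647ms @ 3 + 2117.647ms (3)
3. 4235.294ms @ 6 + 2117.647ms (3)
4. 6352.941ms @ 9 + 1058.824ms (3/2)
5. 7411.765ms @ 21/2 + 529.412ms (3/4)
6. 7941.176ms @ 45/4 + 529.412ms (3/4)
7. 8470.588ms @ 12 + 2117.647ms (3)
8. 10588.235ms @ 15 + 1058.824ms (3/2)
9. 11647.059ms @ 33/2 + 1058.824ms (3/2)
10. 12705.882ms @ 18 + 4235.294ms (6)

note 10 onset = 18b = 12705.882ms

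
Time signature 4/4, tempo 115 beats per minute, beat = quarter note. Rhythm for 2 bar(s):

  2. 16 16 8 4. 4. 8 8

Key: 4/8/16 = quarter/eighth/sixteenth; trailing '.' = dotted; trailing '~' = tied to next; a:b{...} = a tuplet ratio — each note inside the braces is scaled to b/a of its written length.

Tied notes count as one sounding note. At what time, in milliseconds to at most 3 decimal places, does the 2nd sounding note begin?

note 2 onset = 3b = 1565.217ms

1. 0.0ms @ 0 + 1565.217ms (3)
2. 1565.217ms @ 3 + 130.435ms (1/4)
3. 1695.652ms @ 13/4 + 130.435ms (1/4)
4. 1826.087ms @ 7/2 + 260.87ms (1/2)
5. 2086.957ms @ 4 + 782.609ms (3/2)
6. 2869.565ms @ 11/2 + 782.609ms (3/2)
7. 3652.174ms @ 7 + 260.87ms (1/2)
8. 3913.043ms @ 15/2 + 260.87ms (1/2)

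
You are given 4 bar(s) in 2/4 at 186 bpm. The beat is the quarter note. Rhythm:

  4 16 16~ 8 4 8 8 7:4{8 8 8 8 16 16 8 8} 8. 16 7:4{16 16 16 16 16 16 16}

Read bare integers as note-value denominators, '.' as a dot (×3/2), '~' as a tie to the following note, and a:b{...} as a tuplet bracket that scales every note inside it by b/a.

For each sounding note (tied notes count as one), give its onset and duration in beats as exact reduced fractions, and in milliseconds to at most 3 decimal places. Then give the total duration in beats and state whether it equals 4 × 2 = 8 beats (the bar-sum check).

1) 0.0ms=0b +322.581ms=1b
2) 322.581ms=1b +80.645ms=1/4b
3) 403.226ms=5/4b +241.935ms=3/4b
4) 645.161ms=2b +322.581ms=1b
5) 967.742ms=3b +161.29ms=1/2b
6) 1129.032ms=7/2b +161.29ms=1/2b
7) 1290.323ms=4b +92.166ms=2/7b
8) 1382.488ms=30/7b +92.166ms=2/7b
9) 1474.654ms=32/7b +92.166ms=2/7b
10) 1566.82ms=34/7b +92.166ms=2/7b
11) 1658.986ms=36/7b +46.083ms=1/7b
12) 1705.069ms=37/7b +46.083ms=1/7b
13) 1751.152ms=38/7b +92.166ms=2/7b
14) 1843.318ms=40/7b +92.166ms=2/7b
15) 1935.484ms=6b +241.935ms=3/4b
16) 2177.419ms=27/4b +80.645ms=1/4b
17) 2258.065ms=7b +46.083ms=1/7b
18) 2304.147ms=50/7b +46.083ms=1/7b
19) 2350.23ms=51/7b +46.083ms=1/7b
20) 2396.313ms=52/7b +46.083ms=1/7b
21) 2442.396ms=53/7b +46.083ms=1/7b
22) 2488.479ms=54/7b +46.083ms=1/7b
23) 2534.562ms=55/7b +46.083ms=1/7b
Σ=8b of 8 (186bpm 2/4) — PASS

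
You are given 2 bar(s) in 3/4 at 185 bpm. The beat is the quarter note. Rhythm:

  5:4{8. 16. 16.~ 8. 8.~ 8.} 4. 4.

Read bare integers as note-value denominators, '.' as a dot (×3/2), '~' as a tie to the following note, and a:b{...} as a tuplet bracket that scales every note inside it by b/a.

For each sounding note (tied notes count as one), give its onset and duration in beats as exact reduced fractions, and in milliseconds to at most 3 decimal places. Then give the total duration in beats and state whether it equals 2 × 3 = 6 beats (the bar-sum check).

1) 0.0ms=0b +194.595ms=3/5b
2) 194.595ms=3/5b +97.297ms=3/10b
3) 291.892ms=9/10b +291.892ms=9/10b
4) 583.784ms=9/5b +389.189ms=6/5b
5) 972.973ms=3b +486.486ms=3/2b
6) 1459.459ms=9/2b +486.486ms=3/2b
Σ=6b of 6 (185bpm 3/4) — PASS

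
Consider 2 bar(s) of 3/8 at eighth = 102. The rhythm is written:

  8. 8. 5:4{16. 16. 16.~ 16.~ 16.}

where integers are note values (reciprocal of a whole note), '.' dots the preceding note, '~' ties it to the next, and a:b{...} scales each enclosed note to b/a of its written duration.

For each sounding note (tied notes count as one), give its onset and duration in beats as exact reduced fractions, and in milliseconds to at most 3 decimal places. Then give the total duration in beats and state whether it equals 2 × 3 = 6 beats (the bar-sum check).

1) 0.0ms=0b +882.353ms=3/2b
2) 882.353ms=3/2b +882.353ms=3/2b
3) 1764.706ms=3b +352.941ms=3/5b
4) 2117.647ms=18/5b +352.941ms=3/5b
5) 2470.588ms=21/5b +1058.824ms=9/5b
Σ=6b of 6 (102bpm 3/8) — PASS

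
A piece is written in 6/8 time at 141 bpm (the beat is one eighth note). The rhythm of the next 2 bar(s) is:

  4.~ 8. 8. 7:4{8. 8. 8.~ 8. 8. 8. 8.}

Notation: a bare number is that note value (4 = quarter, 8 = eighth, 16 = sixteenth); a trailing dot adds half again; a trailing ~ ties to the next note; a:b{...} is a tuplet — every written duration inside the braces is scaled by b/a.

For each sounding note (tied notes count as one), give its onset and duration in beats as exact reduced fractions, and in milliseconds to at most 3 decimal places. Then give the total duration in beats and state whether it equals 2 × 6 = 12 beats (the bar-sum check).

1) 0.0ms=0b +1914.894ms=9/2b
2) 1914.894ms=9/2b +638.298ms=3/2b
3) 2553.191ms=6b +364.742ms=6/7b
4) 2917.933ms=48/7b +364.742ms=6/7b
5) 3282.675ms=54/7b +729.483ms=12/7b
6) 4012.158ms=66/7b +364.742ms=6/7b
7) 4376.9ms=72/7b +364.742ms=6/7b
8) 4741.641ms=78/7b +364.742ms=6/7b
Σ=12b of 12 (141bpm 6/8) — PASS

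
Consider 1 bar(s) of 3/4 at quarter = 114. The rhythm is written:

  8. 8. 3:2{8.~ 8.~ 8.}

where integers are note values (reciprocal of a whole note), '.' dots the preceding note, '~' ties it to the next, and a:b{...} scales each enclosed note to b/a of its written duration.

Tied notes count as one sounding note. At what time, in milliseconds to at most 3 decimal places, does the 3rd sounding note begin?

note 3 onset = 3/2b = 789.474ms

1. 0.0ms @ 0 + 394.737ms (3/4)
2. 394.737ms @ 3/4 + 394.737ms (3/4)
3. 789.474ms @ 3/2 + 789.474ms (3/2)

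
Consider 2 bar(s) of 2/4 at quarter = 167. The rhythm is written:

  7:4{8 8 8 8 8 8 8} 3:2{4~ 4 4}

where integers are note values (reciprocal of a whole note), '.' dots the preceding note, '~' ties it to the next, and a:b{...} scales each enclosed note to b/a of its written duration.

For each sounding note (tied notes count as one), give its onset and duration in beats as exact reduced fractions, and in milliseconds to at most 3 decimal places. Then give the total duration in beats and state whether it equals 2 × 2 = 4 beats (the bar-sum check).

1) 0.0ms=0b +102.652ms=2/7b
2) 102.652ms=2/7b +102.652ms=2/7b
3) 205.304ms=4/7b +102.652ms=2/7b
4) 307.956ms=6/7b +102.652ms=2/7b
5) 410.607ms=8/7b +102.652ms=2/7b
6) 513.259ms=10/7b +102.652ms=2/7b
7) 615.911ms=12/7b +102.652ms=2/7b
8) 718.563ms=2b +479.042ms=4/3b
9) 1197.605ms=10/3b +239.521ms=2/3b
Σ=4b of 4 (167bpm 2/4) — PASS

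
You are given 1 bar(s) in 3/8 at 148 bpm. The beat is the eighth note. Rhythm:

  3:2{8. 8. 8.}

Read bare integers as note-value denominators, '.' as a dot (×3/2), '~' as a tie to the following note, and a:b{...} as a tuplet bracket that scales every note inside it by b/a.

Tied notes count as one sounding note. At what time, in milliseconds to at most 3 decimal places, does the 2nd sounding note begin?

note 2 onset = 1b = 405.405ms

1. 0.0ms @ 0 + 405.405ms (1)
2. 405.405ms @ 1 + 405.405ms (1)
3. 810.811ms @ 2 + 405.405ms (1)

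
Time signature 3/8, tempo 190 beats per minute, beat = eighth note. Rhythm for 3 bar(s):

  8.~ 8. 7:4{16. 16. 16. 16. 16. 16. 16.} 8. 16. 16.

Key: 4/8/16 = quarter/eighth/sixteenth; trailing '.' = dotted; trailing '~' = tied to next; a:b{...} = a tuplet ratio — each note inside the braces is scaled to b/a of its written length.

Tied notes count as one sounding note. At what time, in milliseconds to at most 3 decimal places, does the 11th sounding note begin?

note 11 onset = 33/4b = 2605.263ms

1. 0.0ms @ 0 + 947.368ms (3)
2. 947.368ms @ 3 + 135.338ms (3/7)
3. 1082.707ms @ 24/7 + 135.338ms (3/7)
4. 1218.045ms @ 27/7 + 135.338ms (3/7)
5. 1353.383ms @ 30/7 + 135.338ms (3/7)
6. 1488.722ms @ 33/7 + 135.338ms (3/7)
7. 1624.06ms @ 36/7 + 135.338ms (3/7)
8. 1759.398ms @ 39/7 + 135.338ms (3/7)
9. 1894.737ms @ 6 + 473.684ms (3/2)
10. 2368.421ms @ 15/2 + 236.842ms (3/4)
11. 2605.263ms @ 33/4 + 236.842ms (3/4)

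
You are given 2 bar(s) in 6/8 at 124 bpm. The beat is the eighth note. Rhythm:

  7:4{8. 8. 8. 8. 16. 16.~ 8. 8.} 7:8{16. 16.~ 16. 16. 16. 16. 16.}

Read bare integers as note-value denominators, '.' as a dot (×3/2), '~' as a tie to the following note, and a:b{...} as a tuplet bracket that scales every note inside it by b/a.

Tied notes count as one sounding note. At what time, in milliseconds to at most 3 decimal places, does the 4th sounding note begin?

1. 0.0ms @ 0 + 414.747ms (6/7)
2. 414.747ms @ 6/7 + 414.747ms (6/7)
3. 829.493ms @ 12/7 + 414.747ms (6/7)
4. 1244.24ms @ 18/7 + 414.747ms (6/7)
5. 1658.986ms @ 24/7 + 207.373ms (3/7)
6. 1866.359ms @ 27/7 + 622.12ms (9/7)
7. 2488.479ms @ 36/7 + 414.747ms (6/7)
8. 2903.226ms @ 6 + 414.747ms (6/7)
9. 3317.972ms @ 48/7 + 829.493ms (12/7)
10. 4147.465ms @ 60/7 + 414.747ms (6/7)
11. 4562.212ms @ 66/7 + 414.747ms (6/7)
12. 4976.959ms @ 72/7 + 414.747ms (6/7)
13. 5391.705ms @ 78/7 + 414.747ms (6/7)

note 4 onset = 18/7b = 1244.24ms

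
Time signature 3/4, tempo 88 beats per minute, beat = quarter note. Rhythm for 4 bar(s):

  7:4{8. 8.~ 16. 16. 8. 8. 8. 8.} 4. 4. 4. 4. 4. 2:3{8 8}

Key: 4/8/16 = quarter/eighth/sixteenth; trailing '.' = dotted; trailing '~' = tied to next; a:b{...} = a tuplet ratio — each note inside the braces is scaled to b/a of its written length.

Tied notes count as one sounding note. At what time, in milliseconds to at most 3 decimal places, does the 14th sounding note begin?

note 14 onset = 45/4b = 7670.455ms

1. 0.0ms @ 0 + 292.208ms (3/7)
2. 292.208ms @ 3/7 + 438.312ms (9/14)
3. 730.519ms @ 15/14 + 146.104ms (3/14)
4. 876.623ms @ 9/7 + 292.208ms (3/7)
5. 1168.831ms @ 12/7 + 292.208ms (3/7)
6. 1461.039ms @ 15/7 + 292.208ms (3/7)
7. 1753.247ms @ 18/7 + 292.208ms (3/7)
8. 2045.455ms @ 3 + 1022.727ms (3/2)
9. 3068.182ms @ 9/2 + 1022.727ms (3/2)
10. 4090.909ms @ 6 + 1022.727ms (3/2)
11. 5113.636ms @ 15/2 + 1022.727ms (3/2)
12. 6136.364ms @ 9 + 1022.727ms (3/2)
13. 7159.091ms @ 21/2 + 511.364ms (3/4)
14. 7670.455ms @ 45/4 + 511.364ms (3/4)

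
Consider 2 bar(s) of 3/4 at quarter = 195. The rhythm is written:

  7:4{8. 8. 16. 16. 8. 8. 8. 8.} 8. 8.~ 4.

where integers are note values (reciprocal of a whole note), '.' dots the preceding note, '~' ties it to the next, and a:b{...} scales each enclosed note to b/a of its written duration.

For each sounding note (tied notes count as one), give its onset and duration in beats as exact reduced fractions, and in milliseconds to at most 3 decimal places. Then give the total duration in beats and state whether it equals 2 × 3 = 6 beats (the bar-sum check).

1) 0.0ms=0b +131.868ms=3/7b
2) 131.868ms=3/7b +131.868ms=3/7b
3) 263.736ms=6/7b +65.934ms=3/14b
4) 329.67ms=15/14b +65.934ms=3/14b
5) 395.604ms=9/7b +131.868ms=3/7b
6) 527.473ms=12/7b +131.868ms=3/7b
7) 659.341ms=15/7b +131.868ms=3/7b
8) 791.209ms=18/7b +131.868ms=3/7b
9) 923.077ms=3b +230.769ms=3/4b
10) 1153.846ms=15/4b +692.308ms=9/4b
Σ=6b of 6 (195bpm 3/4) — PASS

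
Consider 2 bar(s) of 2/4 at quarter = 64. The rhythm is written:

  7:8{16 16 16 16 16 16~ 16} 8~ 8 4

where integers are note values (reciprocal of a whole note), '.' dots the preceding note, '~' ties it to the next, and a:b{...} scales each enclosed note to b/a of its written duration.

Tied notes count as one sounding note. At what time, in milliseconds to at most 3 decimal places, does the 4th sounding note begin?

1. 0.0ms @ 0 + 267.857ms (2/7)
2. 267.857ms @ 2/7 + 267.857ms (2/7)
3. 535.714ms @ 4/7 + 267.857ms (2/7)
4. 803.571ms @ 6/7 + 267.857ms (2/7)
5. 1071.429ms @ 8/7 + 267.857ms (2/7)
6. 1339.286ms @ 10/7 + 535.714ms (4/7)
7. 1875.0ms @ 2 + 937.5ms (1)
8. 2812.5ms @ 3 + 937.5ms (1)

note 4 onset = 6/7b = 803.571ms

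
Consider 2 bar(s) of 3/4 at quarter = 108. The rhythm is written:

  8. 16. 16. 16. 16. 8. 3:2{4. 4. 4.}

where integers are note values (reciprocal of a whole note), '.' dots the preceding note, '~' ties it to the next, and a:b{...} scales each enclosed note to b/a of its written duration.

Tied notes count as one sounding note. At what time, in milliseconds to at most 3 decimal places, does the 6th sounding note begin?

note 6 onset = 9/4b = 1250.0ms

1. 0.0ms @ 0 + 416.667ms (3/4)
2. 416.667ms @ 3/4 + 208.333ms (3/8)
3. 625.0ms @ 9/8 + 208.333ms (3/8)
4. 833.333ms @ 3/2 + 208.333ms (3/8)
5. 1041.667ms @ 15/8 + 208.333ms (3/8)
6. 1250.0ms @ 9/4 + 416.667ms (3/4)
7. 1666.667ms @ 3 + 555.556ms (1)
8. 2222.222ms @ 4 + 555.556ms (1)
9. 2777.778ms @ 5 + 555.556ms (1)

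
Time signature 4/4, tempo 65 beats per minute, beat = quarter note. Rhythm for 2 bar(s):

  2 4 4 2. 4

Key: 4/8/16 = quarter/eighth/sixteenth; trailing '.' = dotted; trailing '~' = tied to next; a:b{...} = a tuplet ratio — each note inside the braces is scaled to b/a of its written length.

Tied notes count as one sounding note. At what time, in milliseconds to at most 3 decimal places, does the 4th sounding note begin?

note 4 onset = 4b = 3692.308ms

1. 0.0ms @ 0 + 1846.154ms (2)
2. 1846.154ms @ 2 + 923.077ms (1)
3. 2769.231ms @ 3 + 923.077ms (1)
4. 3692.308ms @ 4 + 2769.231ms (3)
5. 6461.538ms @ 7 + 923.077ms (1)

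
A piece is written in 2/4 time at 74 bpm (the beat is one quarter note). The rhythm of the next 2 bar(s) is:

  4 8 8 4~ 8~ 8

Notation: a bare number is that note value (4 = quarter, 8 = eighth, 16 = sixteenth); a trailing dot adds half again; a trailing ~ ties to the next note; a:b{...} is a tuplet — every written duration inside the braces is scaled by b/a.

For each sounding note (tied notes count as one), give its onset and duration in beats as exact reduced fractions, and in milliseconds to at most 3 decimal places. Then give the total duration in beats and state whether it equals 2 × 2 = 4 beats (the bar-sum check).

1) 0.0ms=0b +810.811ms=1b
2) 810.811ms=1b +405.405ms=1/2b
3) 1216.216ms=3/2b +405.405ms=1/2b
4) 1621.622ms=2b +1621.622ms=2b
Σ=4b of 4 (74bpm 2/4) — PASS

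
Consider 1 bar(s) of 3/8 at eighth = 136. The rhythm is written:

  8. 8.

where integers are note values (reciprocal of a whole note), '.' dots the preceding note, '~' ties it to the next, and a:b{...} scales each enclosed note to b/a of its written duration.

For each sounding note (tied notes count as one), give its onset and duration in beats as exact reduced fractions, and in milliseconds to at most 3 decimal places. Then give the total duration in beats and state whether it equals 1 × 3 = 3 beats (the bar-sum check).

1) 0.0ms=0b +661.765ms=3/2b
2) 661.765ms=3/2b +661.765ms=3/2b
Σ=3b of 3 (136bpm 3/8) — PASS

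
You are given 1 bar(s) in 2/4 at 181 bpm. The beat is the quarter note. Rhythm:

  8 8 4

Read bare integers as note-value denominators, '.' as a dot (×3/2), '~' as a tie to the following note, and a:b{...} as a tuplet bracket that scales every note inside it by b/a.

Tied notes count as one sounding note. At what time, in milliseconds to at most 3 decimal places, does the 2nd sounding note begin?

note 2 onset = 1/2b = 165.746ms

1. 0.0ms @ 0 + 165.746ms (1/2)
2. 165.746ms @ 1/2 + 165.746ms (1/2)
3. 331.492ms @ 1 + 331.492ms (1)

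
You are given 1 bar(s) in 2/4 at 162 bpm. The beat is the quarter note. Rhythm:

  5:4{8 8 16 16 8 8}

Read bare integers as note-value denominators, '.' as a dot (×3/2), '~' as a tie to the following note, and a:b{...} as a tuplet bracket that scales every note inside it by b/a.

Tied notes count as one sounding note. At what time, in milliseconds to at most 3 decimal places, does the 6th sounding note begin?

note 6 onset = 8/5b = 592.593ms

1. 0.0ms @ 0 + 148.148ms (2/5)
2. 148.148ms @ 2/5 + 148.148ms (2/5)
3. 296.296ms @ 4/5 + 74.074ms (1/5)
4. 370.37ms @ 1 + 74.074ms (1/5)
5. 444.444ms @ 6/5 + 148.148ms (2/5)
6. 592.593ms @ 8/5 + 148.148ms (2/5)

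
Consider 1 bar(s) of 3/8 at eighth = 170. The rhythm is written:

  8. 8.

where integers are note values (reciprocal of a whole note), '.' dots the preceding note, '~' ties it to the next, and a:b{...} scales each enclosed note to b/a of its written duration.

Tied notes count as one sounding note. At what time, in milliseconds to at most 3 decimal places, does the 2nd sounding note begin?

1. 0.0ms @ 0 + 529.412ms (3/2)
2. 529.412ms @ 3/2 + 529.412ms (3/2)

note 2 onset = 3/2b = 529.412ms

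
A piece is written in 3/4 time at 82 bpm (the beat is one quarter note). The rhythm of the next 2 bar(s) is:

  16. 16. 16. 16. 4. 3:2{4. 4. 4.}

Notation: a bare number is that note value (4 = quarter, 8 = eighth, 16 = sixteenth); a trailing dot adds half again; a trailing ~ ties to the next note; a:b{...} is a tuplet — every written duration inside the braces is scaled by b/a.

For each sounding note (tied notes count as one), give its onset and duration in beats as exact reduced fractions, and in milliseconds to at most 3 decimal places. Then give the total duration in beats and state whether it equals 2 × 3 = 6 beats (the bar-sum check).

1) 0.0ms=0b +274.39ms=3/8b
2) 274.39ms=3/8b +274.39ms=3/8b
3) 548.78ms=3/4b +274.39ms=3/8b
4) 823.171ms=9/8b +274.39ms=3/8b
5) 1097.561ms=3/2b +1097.561ms=3/2b
6) 2195.122ms=3b +731.707ms=1b
7) 2926.829ms=4b +731.707ms=1b
8) 3658.537ms=5b +731.707ms=1b
Σ=6b of 6 (82bpm 3/4) — PASS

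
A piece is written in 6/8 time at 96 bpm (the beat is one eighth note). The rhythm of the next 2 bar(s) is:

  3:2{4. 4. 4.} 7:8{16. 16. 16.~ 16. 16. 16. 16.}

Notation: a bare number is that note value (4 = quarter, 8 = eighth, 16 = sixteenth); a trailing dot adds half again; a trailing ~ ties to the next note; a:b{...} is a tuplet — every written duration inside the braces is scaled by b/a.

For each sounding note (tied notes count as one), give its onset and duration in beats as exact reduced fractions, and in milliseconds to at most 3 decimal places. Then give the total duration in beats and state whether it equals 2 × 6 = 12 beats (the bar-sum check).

1) 0.0ms=0b +1250.0ms=2b
2) 1250.0ms=2b +1250.0ms=2b
3) 2500.0ms=4b +1250.0ms=2b
4) 3750.0ms=6b +535.714ms=6/7b
5) 4285.714ms=48/7b +535.714ms=6/7b
6) 4821.429ms=54/7b +1071.429ms=12/7b
7) 5892.857ms=66/7b +535.714ms=6/7b
8) 6428.571ms=72/7b +535.714ms=6/7b
9) 6964.286ms=78/7b +535.714ms=6/7b
Σ=12b of 12 (96bpm 6/8) — PASS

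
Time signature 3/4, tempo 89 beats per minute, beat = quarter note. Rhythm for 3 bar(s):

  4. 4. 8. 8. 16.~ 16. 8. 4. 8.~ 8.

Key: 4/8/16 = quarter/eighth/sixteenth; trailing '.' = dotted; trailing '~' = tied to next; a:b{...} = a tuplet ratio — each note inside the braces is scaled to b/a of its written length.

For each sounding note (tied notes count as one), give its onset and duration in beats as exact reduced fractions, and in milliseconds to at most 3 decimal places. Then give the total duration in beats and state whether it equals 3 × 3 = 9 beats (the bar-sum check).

1) 0.0ms=0b +1011.236ms=3/2b
2) 1011.236ms=3/2b +1011.236ms=3/2b
3) 2022.472ms=3b +505.618ms=3/4b
4) 2528.09ms=15/4b +505.618ms=3/4b
5) 3033.708ms=9/2b +505.618ms=3/4b
6) 3539.326ms=21/4b +505.618ms=3/4b
7) 4044.944ms=6b +1011.236ms=3/2b
8) 5056.18ms=15/2b +1011.236ms=3/2b
Σ=9b of 9 (89bpm 3/4) — PASS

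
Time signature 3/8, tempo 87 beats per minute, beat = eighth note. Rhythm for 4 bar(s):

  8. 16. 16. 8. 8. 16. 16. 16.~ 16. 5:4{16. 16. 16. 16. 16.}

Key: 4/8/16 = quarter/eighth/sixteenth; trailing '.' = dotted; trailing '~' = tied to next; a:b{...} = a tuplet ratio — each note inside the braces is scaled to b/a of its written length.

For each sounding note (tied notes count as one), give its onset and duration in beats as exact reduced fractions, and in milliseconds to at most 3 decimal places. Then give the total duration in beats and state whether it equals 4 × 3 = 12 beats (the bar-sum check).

1) 0.0ms=0b +1034.483ms=3/2b
2) 1034.483ms=3/2b +517.241ms=3/4b
3) 1551.724ms=9/4b +517.241ms=3/4b
4) 2068.966ms=3b +1034.483ms=3/2b
5) 3103.448ms=9/2b +1034.483ms=3/2b
6) 4137.931ms=6b +517.241ms=3/4b
7) 4655.172ms=27/4b +517.241ms=3/4b
8) 5172.414ms=15/2b +1034.483ms=3/2b
9) 6206.897ms=9b +413.793ms=3/5b
10) 6620.69ms=48/5b +413.793ms=3/5b
11) 7034.483ms=51/5b +413.793ms=3/5b
12) 7448.276ms=54/5b +413.793ms=3/5b
13) 7862.069ms=57/5b +413.793ms=3/5b
Σ=12b of 12 (87bpm 3/8) — PASS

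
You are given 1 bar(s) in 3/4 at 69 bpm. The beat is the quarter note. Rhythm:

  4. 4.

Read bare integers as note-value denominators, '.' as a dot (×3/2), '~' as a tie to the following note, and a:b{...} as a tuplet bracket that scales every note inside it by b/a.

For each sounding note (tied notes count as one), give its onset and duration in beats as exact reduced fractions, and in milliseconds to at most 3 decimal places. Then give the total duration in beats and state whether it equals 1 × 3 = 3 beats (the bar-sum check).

1) 0.0ms=0b +1304.348ms=3/2b
2) 1304.348ms=3/2b +1304.348ms=3/2b
Σ=3b of 3 (69bpm 3/4) — PASS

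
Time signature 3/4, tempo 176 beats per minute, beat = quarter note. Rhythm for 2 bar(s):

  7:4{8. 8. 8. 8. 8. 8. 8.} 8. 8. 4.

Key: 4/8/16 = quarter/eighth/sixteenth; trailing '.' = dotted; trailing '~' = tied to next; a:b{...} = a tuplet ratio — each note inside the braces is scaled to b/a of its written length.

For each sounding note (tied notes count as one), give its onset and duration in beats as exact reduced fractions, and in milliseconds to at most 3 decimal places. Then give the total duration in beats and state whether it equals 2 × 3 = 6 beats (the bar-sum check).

1) 0.0ms=0b +146.104ms=3/7b
2) 146.104ms=3/7b +146.104ms=3/7b
3) 292.208ms=6/7b +146.104ms=3/7b
4) 438.312ms=9/7b +146.104ms=3/7b
5) 584.416ms=12/7b +146.104ms=3/7b
6) 730.519ms=15/7b +146.104ms=3/7b
7) 876.623ms=18/7b +146.104ms=3/7b
8) 1022.727ms=3b +255.682ms=3/4b
9) 1278.409ms=15/4b +255.682ms=3/4b
10) 1534.091ms=9/2b +511.364ms=3/2b
Σ=6b of 6 (176bpm 3/4) — PASS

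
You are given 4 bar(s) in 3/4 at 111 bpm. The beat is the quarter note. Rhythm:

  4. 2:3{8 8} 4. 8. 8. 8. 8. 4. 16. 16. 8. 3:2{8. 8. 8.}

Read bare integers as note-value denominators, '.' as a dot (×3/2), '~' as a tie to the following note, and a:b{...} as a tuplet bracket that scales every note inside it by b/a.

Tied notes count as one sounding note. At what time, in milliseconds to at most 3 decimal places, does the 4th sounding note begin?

note 4 onset = 3b = 1621.622ms

1. 0.0ms @ 0 + 810.811ms (3/2)
2. 810.811ms @ 3/2 + 405.405ms (3/4)
3. 1216.216ms @ 9/4 + 405.405ms (3/4)
4. 1621.622ms @ 3 + 810.811ms (3/2)
5. 2432.432ms @ 9/2 + 405.405ms (3/4)
6. 2837.838ms @ 21/4 + 405.405ms (3/4)
7. 3243.243ms @ 6 + 405.405ms (3/4)
8. 3648.649ms @ 27/4 + 405.405ms (3/4)
9. 4054.054ms @ 15/2 + 810.811ms (3/2)
10. 4864.865ms @ 9 + 202.703ms (3/8)
11. 5067.568ms @ 75/8 + 202.703ms (3/8)
12. 5270.27ms @ 39/4 + 405.405ms (3/4)
13. 5675.676ms @ 21/2 + 270.27ms (1/2)
14. 5945.946ms @ 11 + 270.27ms (1/2)
15. 6216.216ms @ 23/2 + 270.27ms (1/2)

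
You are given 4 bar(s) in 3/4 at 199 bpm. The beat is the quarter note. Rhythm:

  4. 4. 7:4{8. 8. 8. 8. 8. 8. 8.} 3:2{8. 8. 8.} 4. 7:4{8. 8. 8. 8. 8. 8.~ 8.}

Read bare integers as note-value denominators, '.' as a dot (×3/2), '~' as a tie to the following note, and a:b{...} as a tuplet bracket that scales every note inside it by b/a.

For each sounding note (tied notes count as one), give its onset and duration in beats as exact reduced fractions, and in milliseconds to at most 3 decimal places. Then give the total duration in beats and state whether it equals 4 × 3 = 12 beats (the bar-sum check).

1) 0.0ms=0b +452.261ms=3/2b
2) 452.261ms=3/2b +452.261ms=3/2b
3) 904.523ms=3b +129.218ms=3/7b
4) 1033.74ms=24/7b +129.218ms=3/7b
5) 1162.958ms=27/7b +129.218ms=3/7b
6) 1292.175ms=30/7b +129.218ms=3/7b
7) 1421.393ms=33/7b +129.218ms=3/7b
8) 1550.61ms=36/7b +129.218ms=3/7b
9) 1679.828ms=39/7b +129.218ms=3/7b
10) 1809.045ms=6b +150.754ms=1/2b
11) 1959.799ms=13/2b +150.754ms=1/2b
12) 2110.553ms=7b +150.754ms=1/2b
13) 2261.307ms=15/2b +452.261ms=3/2b
14) 2713.568ms=9b +129.218ms=3/7b
15) 2842.785ms=66/7b +129.218ms=3/7b
16) 2972.003ms=69/7b +129.218ms=3/7b
17) 3101.22ms=72/7b +129.218ms=3/7b
18) 3230.438ms=75/7b +129.218ms=3/7b
19) 3359.655ms=78/7b +258.435ms=6/7b
Σ=12b of 12 (199bpm 3/4) — PASS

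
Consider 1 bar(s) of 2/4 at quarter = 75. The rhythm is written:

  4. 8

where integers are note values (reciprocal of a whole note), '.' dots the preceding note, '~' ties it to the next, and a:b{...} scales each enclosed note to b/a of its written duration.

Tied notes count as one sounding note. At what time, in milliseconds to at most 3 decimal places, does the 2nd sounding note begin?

note 2 onset = 3/2b = 1200.0ms

1. 0.0ms @ 0 + 1200.0ms (3/2)
2. 1200.0ms @ 3/2 + 400.0ms (1/2)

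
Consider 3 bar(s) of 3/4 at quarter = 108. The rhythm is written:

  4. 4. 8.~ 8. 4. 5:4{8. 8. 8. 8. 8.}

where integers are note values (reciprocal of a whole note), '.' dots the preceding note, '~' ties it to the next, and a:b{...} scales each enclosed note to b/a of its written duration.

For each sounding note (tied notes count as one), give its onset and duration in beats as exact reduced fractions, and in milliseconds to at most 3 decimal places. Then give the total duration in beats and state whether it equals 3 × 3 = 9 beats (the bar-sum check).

1) 0.0ms=0b +833.333ms=3/2b
2) 833.333ms=3/2b +833.333ms=3/2b
3) 1666.667ms=3b +833.333ms=3/2b
4) 2500.0ms=9/2b +833.333ms=3/2b
5) 3333.333ms=6b +333.333ms=3/5b
6) 3666.667ms=33/5b +333.333ms=3/5b
7) 4000.0ms=36/5b +333.333ms=3/5b
8) 4333.333ms=39/5b +333.333ms=3/5b
9) 4666.667ms=42/5b +333.333ms=3/5b
Σ=9b of 9 (108bpm 3/4) — PASS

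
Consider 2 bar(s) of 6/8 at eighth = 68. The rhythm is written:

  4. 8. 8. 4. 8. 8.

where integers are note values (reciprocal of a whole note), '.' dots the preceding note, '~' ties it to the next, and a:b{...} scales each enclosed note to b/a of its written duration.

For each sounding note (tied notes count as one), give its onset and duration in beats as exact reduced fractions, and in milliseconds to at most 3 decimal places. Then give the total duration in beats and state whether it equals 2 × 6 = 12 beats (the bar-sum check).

1) 0.0ms=0b +2647.059ms=3b
2) 2647.059ms=3b +1323.529ms=3/2b
3) 3970.588ms=9/2b +1323.529ms=3/2b
4) 5294.118ms=6b +2647.059ms=3b
5) 7941.176ms=9b +1323.529ms=3/2b
6) 9264.706ms=21/2b +1323.529ms=3/2b
Σ=12b of 12 (68bpm 6/8) — PASS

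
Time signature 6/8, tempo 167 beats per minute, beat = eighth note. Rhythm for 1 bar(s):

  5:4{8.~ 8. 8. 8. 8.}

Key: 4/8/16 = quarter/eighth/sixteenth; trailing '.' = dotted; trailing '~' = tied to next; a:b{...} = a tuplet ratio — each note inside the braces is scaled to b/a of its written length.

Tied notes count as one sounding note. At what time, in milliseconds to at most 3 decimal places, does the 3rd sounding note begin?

1. 0.0ms @ 0 + 862.275ms (12/5)
2. 862.275ms @ 12/5 + 431.138ms (6/5)
3. 1293.413ms @ 18/5 + 431.138ms (6/5)
4. 1724.551ms @ 24/5 + 431.138ms (6/5)

note 3 onset = 18/5b = 1293.413ms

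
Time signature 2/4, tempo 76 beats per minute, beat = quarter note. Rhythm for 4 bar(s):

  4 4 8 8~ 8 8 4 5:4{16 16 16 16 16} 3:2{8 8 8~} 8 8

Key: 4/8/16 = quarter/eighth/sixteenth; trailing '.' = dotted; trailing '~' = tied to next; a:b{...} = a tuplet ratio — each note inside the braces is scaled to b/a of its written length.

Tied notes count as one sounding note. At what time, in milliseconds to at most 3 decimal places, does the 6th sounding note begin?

note 6 onset = 4b = 3157.895ms

1. 0.0ms @ 0 + 789.474ms (1)
2. 789.474ms @ 1 + 789.474ms (1)
3. 1578.947ms @ 2 + 394.737ms (1/2)
4. 1973.684ms @ 5/2 + 789.474ms (1)
5. 2763.158ms @ 7/2 + 394.737ms (1/2)
6. 3157.895ms @ 4 + 789.474ms (1)
7. 3947.368ms @ 5 + 157.895ms (1/5)
8. 4105.263ms @ 26/5 + 157.895ms (1/5)
9. 4263.158ms @ 27/5 + 157.895ms (1/5)
10. 4421.053ms @ 28/5 + 157.895ms (1/5)
11. 4578.947ms @ 29/5 + 157.895ms (1/5)
12. 4736.842ms @ 6 + 263.158ms (1/3)
13. 5000.0ms @ 19/3 + 263.158ms (1/3)
14. 5263.158ms @ 20/3 + 657.895ms (5/6)
15. 5921.053ms @ 15/2 + 394.737ms (1/2)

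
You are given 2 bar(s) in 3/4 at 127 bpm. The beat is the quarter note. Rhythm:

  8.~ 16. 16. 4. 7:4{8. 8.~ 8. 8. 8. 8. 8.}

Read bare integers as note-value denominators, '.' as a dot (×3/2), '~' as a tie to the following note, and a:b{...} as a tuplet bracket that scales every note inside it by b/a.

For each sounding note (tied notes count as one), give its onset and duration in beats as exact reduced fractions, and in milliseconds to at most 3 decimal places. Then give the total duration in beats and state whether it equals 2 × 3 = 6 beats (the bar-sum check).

1) 0.0ms=0b +531.496ms=9/8b
2) 531.496ms=9/8b +177.165ms=3/8b
3) 708.661ms=3/2b +708.661ms=3/2b
4) 1417.323ms=3b +202.475ms=3/7b
5) 1619.798ms=24/7b +404.949ms=6/7b
6) 2024.747ms=30/7b +202.475ms=3/7b
7) 2227.222ms=33/7b +202.475ms=3/7b
8) 2429.696ms=36/7b +202.475ms=3/7b
9) 2632.171ms=39/7b +202.475ms=3/7b
Σ=6b of 6 (127bpm 3/4) — PASS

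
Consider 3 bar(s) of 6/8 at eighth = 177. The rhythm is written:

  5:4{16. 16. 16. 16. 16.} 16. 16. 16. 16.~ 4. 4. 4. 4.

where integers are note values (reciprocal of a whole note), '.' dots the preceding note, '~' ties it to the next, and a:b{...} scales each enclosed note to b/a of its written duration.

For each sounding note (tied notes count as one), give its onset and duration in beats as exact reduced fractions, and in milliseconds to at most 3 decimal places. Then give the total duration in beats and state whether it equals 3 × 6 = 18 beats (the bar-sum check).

1) 0.0ms=0b +203.39ms=3/5b
2) 203.39ms=3/5b +203.39ms=3/5b
3) 406.78ms=6/5b +203.39ms=3/5b
4) 610.169ms=9/5b +203.39ms=3/5b
5) 813.559ms=12/5b +203.39ms=3/5b
6) 1016.949ms=3b +254.237ms=3/4b
7) 1271.186ms=15/4b +254.237ms=3/4b
8) 1525.424ms=9/2b +254.237ms=3/4b
9) 1779.661ms=21/4b +1271.186ms=15/4b
10) 3050.847ms=9b +1016.949ms=3b
11) 4067.797ms=12b +1016.949ms=3b
12) 5084.746ms=15b +1016.949ms=3b
Σ=18b of 18 (177bpm 6/8) — PASS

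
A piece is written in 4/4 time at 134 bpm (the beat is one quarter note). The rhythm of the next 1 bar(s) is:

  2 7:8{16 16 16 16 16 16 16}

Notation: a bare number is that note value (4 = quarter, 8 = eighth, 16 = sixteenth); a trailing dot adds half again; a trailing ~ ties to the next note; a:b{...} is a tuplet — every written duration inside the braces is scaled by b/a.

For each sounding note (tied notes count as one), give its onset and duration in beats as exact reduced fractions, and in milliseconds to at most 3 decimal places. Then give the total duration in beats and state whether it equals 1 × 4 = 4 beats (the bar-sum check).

1) 0.0ms=0b +895.522ms=2b
2) 895.522ms=2b +127.932ms=2/7b
3) 1023.454ms=16/7b +127.932ms=2/7b
4) 1151.386ms=18/7b +127.932ms=2/7b
5) 1279.318ms=20/7b +127.932ms=2/7b
6) 1407.249ms=22/7b +127.932ms=2/7b
7) 1535.181ms=24/7b +127.932ms=2/7b
8) 1663.113ms=26/7b +127.932ms=2/7b
Σ=4b of 4 (134bpm 4/4) — PASS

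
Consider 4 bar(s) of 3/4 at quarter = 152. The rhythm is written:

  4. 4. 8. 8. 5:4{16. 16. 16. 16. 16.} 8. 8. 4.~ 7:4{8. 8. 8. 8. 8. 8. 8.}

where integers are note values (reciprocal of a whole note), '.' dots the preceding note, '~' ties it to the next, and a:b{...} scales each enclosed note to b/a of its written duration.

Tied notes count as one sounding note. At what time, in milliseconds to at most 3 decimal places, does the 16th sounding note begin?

note 16 onset = 75/7b = 4229.323ms

1. 0.0ms @ 0 + 592.105ms (3/2)
2. 592.105ms @ 3/2 + 592.105ms (3/2)
3. 1184.211ms @ 3 + 296.053ms (3/4)
4. 1480.263ms @ 15/4 + 296.053ms (3/4)
5. 1776.316ms @ 9/2 + 118.421ms (3/10)
6. 1894.737ms @ 24/5 + 118.421ms (3/10)
7. 2013.158ms @ 51/10 + 118.421ms (3/10)
8. 2131.579ms @ 27/5 + 118.421ms (3/10)
9. 2250.0ms @ 57/10 + 118.421ms (3/10)
10. 2368.421ms @ 6 + 296.053ms (3/4)
11. 2664.474ms @ 27/4 + 296.053ms (3/4)
12. 2960.526ms @ 15/2 + 761.278ms (27/14)
13. 3721.805ms @ 66/7 + 169.173ms (3/7)
14. 3890.977ms @ 69/7 + 169.173ms (3/7)
15. 4060.15ms @ 72/7 + 169.173ms (3/7)
16. 4229.323ms @ 75/7 + 169.173ms (3/7)
17. 4398.496ms @ 78/7 + 169.173ms (3/7)
18. 4567.669ms @ 81/7 + 169.173ms (3/7)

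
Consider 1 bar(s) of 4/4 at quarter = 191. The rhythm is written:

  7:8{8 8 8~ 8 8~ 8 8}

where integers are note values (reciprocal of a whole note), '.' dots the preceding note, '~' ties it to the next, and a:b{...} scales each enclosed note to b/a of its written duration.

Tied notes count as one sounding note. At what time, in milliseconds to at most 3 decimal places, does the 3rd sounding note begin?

note 3 onset = 8/7b = 359.013ms

1. 0.0ms @ 0 + 179.506ms (4/7)
2. 179.506ms @ 4/7 + 179.506ms (4/7)
3. 359.013ms @ 8/7 + 359.013ms (8/7)
4. 718.025ms @ 16/7 + 359.013ms (8/7)
5. 1077.038ms @ 24/7 + 179.506ms (4/7)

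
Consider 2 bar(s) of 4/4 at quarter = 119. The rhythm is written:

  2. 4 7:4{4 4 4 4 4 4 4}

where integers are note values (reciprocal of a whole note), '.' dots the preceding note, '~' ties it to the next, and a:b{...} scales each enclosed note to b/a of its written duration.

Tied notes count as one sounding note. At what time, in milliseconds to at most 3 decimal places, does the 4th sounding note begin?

note 4 onset = 32/7b = 2304.922ms

1. 0.0ms @ 0 + 1512.605ms (3)
2. 1512.605ms @ 3 + 504.202ms (1)
3. 2016.807ms @ 4 + 288.115ms (4/7)
4. 2304.922ms @ 32/7 + 288.115ms (4/7)
5. 2593.037ms @ 36/7 + 288.115ms (4/7)
6. 2881.152ms @ 40/7 + 288.115ms (4/7)
7. 3169.268ms @ 44/7 + 288.115ms (4/7)
8. 3457.383ms @ 48/7 + 288.115ms (4/7)
9. 3745.498ms @ 52/7 + 288.115ms (4/7)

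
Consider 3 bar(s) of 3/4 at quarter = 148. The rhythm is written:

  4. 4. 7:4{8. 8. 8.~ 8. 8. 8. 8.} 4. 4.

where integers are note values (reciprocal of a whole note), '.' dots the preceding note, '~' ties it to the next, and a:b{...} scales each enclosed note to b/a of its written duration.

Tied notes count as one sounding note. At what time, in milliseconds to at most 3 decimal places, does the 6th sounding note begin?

1. 0.0ms @ 0 + 608.108ms (3/2)
2. 608.108ms @ 3/2 + 608.108ms (3/2)
3. 1216.216ms @ 3 + 173.745ms (3/7)
4. 1389.961ms @ 24/7 + 173.745ms (3/7)
5. 1563.707ms @ 27/7 + 347.49ms (6/7)
6. 1911.197ms @ 33/7 + 173.745ms (3/7)
7. 2084.942ms @ 36/7 + 173.745ms (3/7)
8. 2258.687ms @ 39/7 + 173.745ms (3/7)
9. 2432.432ms @ 6 + 608.108ms (3/2)
10. 3040.541ms @ 15/2 + 608.108ms (3/2)

note 6 onset = 33/7b = 1911.197ms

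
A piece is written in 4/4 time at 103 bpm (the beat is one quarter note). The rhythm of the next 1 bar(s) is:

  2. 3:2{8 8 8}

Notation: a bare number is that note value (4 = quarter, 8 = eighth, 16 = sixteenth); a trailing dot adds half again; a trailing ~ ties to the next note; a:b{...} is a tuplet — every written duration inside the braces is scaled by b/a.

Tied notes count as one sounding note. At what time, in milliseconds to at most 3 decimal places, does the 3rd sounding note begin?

note 3 onset = 10/3b = 1941.748ms

1. 0.0ms @ 0 + 1747.573ms (3)
2. 1747.573ms @ 3 + 194.175ms (1/3)
3. 1941.748ms @ 10/3 + 194.175ms (1/3)
4. 2135.922ms @ 11/3 + 194.175ms (1/3)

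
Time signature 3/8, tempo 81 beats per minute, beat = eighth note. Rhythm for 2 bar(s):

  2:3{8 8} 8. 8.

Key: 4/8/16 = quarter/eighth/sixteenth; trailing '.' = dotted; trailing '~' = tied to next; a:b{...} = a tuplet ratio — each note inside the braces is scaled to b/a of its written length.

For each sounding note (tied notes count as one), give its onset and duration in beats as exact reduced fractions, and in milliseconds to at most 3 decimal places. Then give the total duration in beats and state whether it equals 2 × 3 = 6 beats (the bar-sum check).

1) 0.0ms=0b +1111.111ms=3/2b
2) 1111.111ms=3/2b +1111.111ms=3/2b
3) 2222.222ms=3b +1111.111ms=3/2b
4) 3333.333ms=9/2b +1111.111ms=3/2b
Σ=6b of 6 (81bpm 3/8) — PASS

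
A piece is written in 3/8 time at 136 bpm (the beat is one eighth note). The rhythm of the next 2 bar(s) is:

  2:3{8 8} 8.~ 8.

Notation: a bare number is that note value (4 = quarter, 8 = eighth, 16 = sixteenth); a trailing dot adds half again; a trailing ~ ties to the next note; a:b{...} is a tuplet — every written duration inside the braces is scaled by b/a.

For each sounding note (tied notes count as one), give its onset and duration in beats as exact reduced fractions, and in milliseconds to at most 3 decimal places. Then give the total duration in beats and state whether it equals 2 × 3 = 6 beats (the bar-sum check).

1) 0.0ms=0b +661.765ms=3/2b
2) 661.765ms=3/2b +661.765ms=3/2b
3) 1323.529ms=3b +1323.529ms=3b
Σ=6b of 6 (136bpm 3/8) — PASS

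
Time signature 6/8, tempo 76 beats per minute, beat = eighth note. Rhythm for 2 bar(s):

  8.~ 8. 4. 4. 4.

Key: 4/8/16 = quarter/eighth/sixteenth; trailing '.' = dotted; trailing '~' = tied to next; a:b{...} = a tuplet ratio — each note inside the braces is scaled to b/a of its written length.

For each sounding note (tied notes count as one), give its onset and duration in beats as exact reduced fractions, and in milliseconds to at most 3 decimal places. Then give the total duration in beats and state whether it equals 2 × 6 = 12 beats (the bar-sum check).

1) 0.0ms=0b +2368.421ms=3b
2) 2368.421ms=3b +2368.421ms=3b
3) 4736.842ms=6b +2368.421ms=3b
4) 7105.263ms=9b +2368.421ms=3b
Σ=12b of 12 (76bpm 6/8) — PASS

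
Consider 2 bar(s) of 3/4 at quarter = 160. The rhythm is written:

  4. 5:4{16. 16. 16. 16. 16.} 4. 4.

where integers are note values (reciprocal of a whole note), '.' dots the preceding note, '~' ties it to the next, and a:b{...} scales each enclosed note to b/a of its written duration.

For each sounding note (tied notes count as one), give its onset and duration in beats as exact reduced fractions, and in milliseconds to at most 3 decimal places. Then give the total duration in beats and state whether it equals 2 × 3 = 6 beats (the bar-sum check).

1) 0.0ms=0b +562.5ms=3/2b
2) 562.5ms=3/2b +112.5ms=3/10b
3) 675.0ms=9/5b +112.5ms=3/10b
4) 787.5ms=21/10b +112.5ms=3/10b
5) 900.0ms=12/5b +112.5ms=3/10b
6) 1012.5ms=27/10b +112.5ms=3/10b
7) 1125.0ms=3b +562.5ms=3/2b
8) 1687.5ms=9/2b +562.5ms=3/2b
Σ=6b of 6 (160bpm 3/4) — PASS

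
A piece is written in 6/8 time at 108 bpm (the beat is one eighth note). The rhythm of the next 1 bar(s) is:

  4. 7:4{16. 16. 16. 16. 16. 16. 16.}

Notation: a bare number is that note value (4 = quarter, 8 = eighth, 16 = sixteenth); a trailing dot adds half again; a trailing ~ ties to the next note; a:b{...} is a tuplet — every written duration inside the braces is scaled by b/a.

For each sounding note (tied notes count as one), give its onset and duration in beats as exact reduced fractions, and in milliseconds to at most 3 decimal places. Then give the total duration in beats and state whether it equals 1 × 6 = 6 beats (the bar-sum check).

1) 0.0ms=0b +1666.667ms=3b
2) 1666.667ms=3b +238.095ms=3/7b
3) 1904.762ms=24/7b +238.095ms=3/7b
4) 2142.857ms=27/7b +238.095ms=3/7b
5) 2380.952ms=30/7b +238.095ms=3/7b
6) 2619.048ms=33/7b +238.095ms=3/7b
7) 2857.143ms=36/7b +238.095ms=3/7b
8) 3095.238ms=39/7b +238.095ms=3/7b
Σ=6b of 6 (108bpm 6/8) — PASS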